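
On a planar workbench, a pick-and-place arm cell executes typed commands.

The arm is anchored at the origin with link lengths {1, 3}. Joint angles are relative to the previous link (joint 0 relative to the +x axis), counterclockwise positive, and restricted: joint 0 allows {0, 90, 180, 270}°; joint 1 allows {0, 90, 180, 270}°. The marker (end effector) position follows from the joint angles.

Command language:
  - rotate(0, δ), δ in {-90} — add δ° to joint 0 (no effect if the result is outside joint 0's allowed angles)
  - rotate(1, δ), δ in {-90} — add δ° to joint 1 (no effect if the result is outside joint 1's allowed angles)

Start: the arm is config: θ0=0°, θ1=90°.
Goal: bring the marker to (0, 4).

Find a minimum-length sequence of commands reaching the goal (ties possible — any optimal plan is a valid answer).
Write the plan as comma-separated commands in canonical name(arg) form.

initial: config: θ0=0°, θ1=90°
t=1 rotate(0, -90) ⇒ config: θ0=270°, θ1=90°
t=2 rotate(0, -90) ⇒ config: θ0=180°, θ1=90°
t=3 rotate(0, -90) ⇒ config: θ0=90°, θ1=90°
t=4 rotate(1, -90) ⇒ config: θ0=90°, θ1=0°
nothing shorter than 4 reaches the goal.

rotate(0, -90), rotate(0, -90), rotate(0, -90), rotate(1, -90)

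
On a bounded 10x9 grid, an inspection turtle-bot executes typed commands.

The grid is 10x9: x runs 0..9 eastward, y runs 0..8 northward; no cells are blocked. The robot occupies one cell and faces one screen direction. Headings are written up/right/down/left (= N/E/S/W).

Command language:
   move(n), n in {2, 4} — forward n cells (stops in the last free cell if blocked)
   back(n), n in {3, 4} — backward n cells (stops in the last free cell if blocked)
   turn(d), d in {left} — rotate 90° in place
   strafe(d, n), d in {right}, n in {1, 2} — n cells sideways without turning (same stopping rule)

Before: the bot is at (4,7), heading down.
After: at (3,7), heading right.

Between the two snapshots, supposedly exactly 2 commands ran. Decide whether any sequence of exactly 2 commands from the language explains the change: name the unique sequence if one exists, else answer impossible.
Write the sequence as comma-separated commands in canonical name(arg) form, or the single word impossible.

strafe(right, 1), turn(left)

key: cell and facing (now E) both changed — the 2 commands mix motion and turning
t0: at (4,7), heading down
step 1 (strafe(right, 1)): at (3,7), heading down
step 2 (turn(left)): at (3,7), heading right
uniquely the one of 49 2-step routes that fits.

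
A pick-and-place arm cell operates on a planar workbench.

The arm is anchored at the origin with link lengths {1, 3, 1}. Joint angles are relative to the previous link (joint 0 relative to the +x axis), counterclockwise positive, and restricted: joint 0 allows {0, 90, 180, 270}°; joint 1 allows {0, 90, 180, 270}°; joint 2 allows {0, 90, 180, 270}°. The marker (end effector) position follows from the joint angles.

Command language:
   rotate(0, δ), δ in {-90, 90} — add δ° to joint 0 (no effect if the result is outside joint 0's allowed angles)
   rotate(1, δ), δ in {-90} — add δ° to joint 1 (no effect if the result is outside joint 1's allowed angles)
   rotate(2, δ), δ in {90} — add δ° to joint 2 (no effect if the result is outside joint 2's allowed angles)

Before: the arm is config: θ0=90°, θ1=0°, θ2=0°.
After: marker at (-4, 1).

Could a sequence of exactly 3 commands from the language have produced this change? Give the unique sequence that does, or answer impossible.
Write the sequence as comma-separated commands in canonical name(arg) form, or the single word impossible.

from: config: θ0=90°, θ1=0°, θ2=0°
t=1 rotate(1, -90) ⇒ config: θ0=90°, θ1=270°, θ2=0°
t=2 rotate(1, -90) ⇒ config: θ0=90°, θ1=180°, θ2=0°
t=3 rotate(1, -90) ⇒ config: θ0=90°, θ1=90°, θ2=0°
no rival 3-sequence matches.

rotate(1, -90), rotate(1, -90), rotate(1, -90)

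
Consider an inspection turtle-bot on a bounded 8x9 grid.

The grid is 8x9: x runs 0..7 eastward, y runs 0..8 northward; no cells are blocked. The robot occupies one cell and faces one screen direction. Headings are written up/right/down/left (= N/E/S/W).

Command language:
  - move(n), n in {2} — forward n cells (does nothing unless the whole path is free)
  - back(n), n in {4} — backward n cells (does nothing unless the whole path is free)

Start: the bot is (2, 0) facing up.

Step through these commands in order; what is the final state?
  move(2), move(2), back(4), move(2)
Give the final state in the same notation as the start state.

(2, 2) facing up

start: (2, 0) facing up
step 1 (move(2)): (2, 2) facing up
step 2 (move(2)): (2, 4) facing up
step 3 (back(4)): (2, 0) facing up
step 4 (move(2)): (2, 2) facing up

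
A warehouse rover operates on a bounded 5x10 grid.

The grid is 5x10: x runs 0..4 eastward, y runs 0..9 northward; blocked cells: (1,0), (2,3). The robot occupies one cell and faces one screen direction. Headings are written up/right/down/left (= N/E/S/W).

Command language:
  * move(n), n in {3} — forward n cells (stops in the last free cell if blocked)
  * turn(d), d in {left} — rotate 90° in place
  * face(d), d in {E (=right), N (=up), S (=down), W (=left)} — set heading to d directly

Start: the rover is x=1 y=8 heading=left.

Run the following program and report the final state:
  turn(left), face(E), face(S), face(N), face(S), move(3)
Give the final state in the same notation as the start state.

from: x=1 y=8 heading=left
step 1 (turn(left)): x=1 y=8 heading=down
step 2 (face(E)): x=1 y=8 heading=right
step 3 (face(S)): x=1 y=8 heading=down
step 4 (face(N)): x=1 y=8 heading=up
step 5 (face(S)): x=1 y=8 heading=down
step 6 (move(3)): x=1 y=5 heading=down

x=1 y=5 heading=down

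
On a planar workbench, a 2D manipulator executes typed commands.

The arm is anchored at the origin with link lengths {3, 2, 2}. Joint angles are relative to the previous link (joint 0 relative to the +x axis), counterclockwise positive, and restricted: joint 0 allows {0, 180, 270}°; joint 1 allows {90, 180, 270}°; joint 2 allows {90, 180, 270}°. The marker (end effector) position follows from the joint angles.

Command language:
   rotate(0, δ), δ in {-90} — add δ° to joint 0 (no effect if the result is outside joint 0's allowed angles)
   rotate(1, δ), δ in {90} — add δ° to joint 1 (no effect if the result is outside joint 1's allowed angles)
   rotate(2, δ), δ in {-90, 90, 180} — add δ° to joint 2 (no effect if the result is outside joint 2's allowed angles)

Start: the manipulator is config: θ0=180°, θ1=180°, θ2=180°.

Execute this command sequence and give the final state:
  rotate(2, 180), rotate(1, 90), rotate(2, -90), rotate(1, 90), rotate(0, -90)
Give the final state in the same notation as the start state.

from: config: θ0=180°, θ1=180°, θ2=180°
1. rotate(2, 180) → config: θ0=180°, θ1=180°, θ2=180°
2. rotate(1, 90) → config: θ0=180°, θ1=270°, θ2=180°
3. rotate(2, -90) → config: θ0=180°, θ1=270°, θ2=90°
4. rotate(1, 90) → config: θ0=180°, θ1=270°, θ2=90°
5. rotate(0, -90) → config: θ0=180°, θ1=270°, θ2=90°

config: θ0=180°, θ1=270°, θ2=90°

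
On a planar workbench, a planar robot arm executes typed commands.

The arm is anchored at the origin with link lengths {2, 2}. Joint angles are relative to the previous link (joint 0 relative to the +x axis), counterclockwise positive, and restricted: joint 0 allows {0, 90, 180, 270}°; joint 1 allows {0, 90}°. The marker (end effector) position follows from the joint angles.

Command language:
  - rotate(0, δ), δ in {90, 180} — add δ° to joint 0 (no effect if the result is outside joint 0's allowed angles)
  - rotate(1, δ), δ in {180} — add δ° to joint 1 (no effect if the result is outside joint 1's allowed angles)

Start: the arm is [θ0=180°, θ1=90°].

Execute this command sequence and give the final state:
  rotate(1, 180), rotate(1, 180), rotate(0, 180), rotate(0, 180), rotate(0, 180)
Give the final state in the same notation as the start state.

[θ0=0°, θ1=90°]

begin: [θ0=180°, θ1=90°]
1. rotate(1, 180) → [θ0=180°, θ1=90°]
2. rotate(1, 180) → [θ0=180°, θ1=90°]
3. rotate(0, 180) → [θ0=0°, θ1=90°]
4. rotate(0, 180) → [θ0=180°, θ1=90°]
5. rotate(0, 180) → [θ0=0°, θ1=90°]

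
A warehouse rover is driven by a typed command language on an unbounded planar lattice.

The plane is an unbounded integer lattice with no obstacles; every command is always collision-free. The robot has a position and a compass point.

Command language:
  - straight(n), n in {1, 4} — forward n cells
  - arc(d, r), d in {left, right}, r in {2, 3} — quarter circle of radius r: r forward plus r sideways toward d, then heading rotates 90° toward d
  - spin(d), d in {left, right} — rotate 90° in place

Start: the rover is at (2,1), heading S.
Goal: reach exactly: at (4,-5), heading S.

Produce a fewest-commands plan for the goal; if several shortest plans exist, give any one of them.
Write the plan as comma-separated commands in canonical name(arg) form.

t0: at (2,1), heading S
1. straight(4) → at (2,-3), heading S
2. arc(left, 2) → at (4,-5), heading E
3. spin(right) → at (4,-5), heading S
nothing shorter than 3 reaches the goal.

straight(4), arc(left, 2), spin(right)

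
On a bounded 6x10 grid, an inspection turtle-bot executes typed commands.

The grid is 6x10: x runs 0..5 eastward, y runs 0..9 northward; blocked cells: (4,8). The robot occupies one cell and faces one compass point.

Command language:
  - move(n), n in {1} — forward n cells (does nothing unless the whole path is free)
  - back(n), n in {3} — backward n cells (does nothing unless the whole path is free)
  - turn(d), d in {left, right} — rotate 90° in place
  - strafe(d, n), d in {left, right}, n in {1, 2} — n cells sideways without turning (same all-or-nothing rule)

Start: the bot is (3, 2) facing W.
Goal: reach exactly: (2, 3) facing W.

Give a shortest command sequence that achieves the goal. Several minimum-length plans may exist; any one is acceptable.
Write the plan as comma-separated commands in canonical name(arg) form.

strafe(right, 1), move(1)

initial: (3, 2) facing W
[1] after strafe(right, 1): (3, 3) facing W
[2] after move(1): (2, 3) facing W
shorter routes all fall short; 2 is best.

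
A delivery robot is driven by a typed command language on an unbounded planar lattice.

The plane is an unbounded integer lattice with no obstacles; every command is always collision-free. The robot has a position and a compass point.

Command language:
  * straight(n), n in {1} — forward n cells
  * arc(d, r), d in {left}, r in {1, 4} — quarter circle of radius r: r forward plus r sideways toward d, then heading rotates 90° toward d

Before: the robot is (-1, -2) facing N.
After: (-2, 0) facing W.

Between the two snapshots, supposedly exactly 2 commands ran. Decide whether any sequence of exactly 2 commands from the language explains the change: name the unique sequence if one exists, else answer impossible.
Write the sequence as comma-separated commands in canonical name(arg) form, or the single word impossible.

key: order matters: swapping straight(1) and arc(left, 1) lands elsewhere
start: (-1, -2) facing N
step 1 (straight(1)): (-1, -1) facing N
step 2 (arc(left, 1)): (-2, 0) facing W
all 9 alternatives checked — unique.

straight(1), arc(left, 1)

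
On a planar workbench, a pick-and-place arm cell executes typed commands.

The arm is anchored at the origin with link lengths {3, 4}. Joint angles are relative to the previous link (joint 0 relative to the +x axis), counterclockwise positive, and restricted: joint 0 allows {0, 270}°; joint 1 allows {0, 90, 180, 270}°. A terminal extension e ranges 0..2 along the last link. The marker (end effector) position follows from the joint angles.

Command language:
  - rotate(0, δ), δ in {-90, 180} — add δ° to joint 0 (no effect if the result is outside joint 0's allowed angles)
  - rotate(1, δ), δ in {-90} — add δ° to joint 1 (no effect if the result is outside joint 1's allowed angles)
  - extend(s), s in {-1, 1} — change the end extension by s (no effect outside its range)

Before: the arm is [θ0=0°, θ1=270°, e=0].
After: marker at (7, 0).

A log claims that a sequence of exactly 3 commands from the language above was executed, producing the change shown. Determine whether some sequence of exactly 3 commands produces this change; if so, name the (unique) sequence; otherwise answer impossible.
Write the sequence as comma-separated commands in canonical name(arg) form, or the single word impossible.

from: [θ0=0°, θ1=270°, e=0]
[1] after rotate(1, -90): [θ0=0°, θ1=180°, e=0]
[2] after rotate(1, -90): [θ0=0°, θ1=90°, e=0]
[3] after rotate(1, -90): [θ0=0°, θ1=0°, e=0]
all 125 alternatives checked — unique.

rotate(1, -90), rotate(1, -90), rotate(1, -90)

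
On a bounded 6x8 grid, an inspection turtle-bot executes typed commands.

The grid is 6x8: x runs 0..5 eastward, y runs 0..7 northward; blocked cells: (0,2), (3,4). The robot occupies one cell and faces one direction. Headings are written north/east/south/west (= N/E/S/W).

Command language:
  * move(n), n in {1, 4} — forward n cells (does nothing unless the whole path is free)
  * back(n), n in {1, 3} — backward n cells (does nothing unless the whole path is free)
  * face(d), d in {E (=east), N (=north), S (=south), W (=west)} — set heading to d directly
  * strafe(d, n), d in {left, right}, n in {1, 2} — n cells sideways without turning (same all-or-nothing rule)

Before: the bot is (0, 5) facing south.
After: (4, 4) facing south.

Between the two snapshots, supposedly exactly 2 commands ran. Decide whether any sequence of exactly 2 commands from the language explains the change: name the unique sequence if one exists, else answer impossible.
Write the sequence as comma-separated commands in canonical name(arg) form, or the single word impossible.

impossible

all 144 sequences checked — none match.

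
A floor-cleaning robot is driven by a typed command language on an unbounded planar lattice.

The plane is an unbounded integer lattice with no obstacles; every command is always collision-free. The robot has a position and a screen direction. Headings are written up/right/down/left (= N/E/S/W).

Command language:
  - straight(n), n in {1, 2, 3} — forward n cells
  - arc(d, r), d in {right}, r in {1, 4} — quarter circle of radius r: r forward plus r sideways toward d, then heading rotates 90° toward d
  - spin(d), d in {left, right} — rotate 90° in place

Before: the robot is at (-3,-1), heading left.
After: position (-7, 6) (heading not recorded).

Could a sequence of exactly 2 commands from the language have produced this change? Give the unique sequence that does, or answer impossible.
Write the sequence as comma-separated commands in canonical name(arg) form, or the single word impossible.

key: order matters: swapping arc(right, 4) and straight(3) lands elsewhere
start: at (-3,-1), heading left
t=1 arc(right, 4) ⇒ at (-7,3), heading up
t=2 straight(3) ⇒ at (-7,6), heading up
no other 2-command option fits: unique.

arc(right, 4), straight(3)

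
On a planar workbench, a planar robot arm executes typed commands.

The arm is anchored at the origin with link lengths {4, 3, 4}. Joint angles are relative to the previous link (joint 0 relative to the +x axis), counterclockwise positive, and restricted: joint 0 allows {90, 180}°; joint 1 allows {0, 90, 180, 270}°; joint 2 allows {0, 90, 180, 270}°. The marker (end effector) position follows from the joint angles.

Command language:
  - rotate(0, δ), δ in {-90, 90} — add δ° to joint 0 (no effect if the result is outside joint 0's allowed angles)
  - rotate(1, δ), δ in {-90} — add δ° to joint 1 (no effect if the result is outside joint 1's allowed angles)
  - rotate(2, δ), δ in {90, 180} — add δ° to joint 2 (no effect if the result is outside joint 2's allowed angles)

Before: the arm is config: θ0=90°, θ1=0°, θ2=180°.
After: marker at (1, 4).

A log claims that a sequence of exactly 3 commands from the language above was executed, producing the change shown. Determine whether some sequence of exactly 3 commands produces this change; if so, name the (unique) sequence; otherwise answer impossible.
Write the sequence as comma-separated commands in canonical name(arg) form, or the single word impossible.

initial: config: θ0=90°, θ1=0°, θ2=180°
1. rotate(1, -90) → config: θ0=90°, θ1=270°, θ2=180°
2. rotate(1, -90) → config: θ0=90°, θ1=180°, θ2=180°
3. rotate(1, -90) → config: θ0=90°, θ1=90°, θ2=180°
uniquely the one of 125 3-step routes that fits.

rotate(1, -90), rotate(1, -90), rotate(1, -90)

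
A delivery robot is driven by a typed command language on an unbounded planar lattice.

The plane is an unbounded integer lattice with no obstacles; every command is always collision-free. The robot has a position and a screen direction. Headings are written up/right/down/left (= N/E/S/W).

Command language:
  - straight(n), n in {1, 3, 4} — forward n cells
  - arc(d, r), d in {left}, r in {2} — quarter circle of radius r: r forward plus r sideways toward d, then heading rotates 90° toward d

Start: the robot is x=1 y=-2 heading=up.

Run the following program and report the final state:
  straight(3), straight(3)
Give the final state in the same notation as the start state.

x=1 y=4 heading=up

initial: x=1 y=-2 heading=up
1. straight(3) → x=1 y=1 heading=up
2. straight(3) → x=1 y=4 heading=up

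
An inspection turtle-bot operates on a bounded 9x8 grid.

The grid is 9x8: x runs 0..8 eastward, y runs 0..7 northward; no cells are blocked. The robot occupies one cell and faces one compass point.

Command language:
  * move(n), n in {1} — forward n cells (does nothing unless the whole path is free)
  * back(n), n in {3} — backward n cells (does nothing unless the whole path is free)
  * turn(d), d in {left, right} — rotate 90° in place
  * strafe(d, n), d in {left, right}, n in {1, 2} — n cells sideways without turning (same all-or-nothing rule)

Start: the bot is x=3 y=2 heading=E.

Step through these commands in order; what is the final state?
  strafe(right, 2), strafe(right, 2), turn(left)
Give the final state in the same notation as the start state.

x=3 y=0 heading=N

begin: x=3 y=2 heading=E
[1] after strafe(right, 2): x=3 y=0 heading=E
[2] after strafe(right, 2): x=3 y=0 heading=E
[3] after turn(left): x=3 y=0 heading=N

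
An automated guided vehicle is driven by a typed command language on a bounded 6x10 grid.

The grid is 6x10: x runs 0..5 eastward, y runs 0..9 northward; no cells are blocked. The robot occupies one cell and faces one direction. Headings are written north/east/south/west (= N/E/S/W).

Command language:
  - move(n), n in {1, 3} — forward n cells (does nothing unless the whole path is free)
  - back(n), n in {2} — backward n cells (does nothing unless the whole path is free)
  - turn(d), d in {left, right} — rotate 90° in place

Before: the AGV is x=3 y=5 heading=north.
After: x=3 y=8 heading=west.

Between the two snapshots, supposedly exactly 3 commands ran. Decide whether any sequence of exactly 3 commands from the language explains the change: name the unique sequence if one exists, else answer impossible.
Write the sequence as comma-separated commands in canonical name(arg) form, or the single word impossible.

key: running turn(left) before move(3) would end elsewhere — order is forced
initial: x=3 y=5 heading=north
t=1 move(3) ⇒ x=3 y=8 heading=north
t=2 move(3) ⇒ x=3 y=8 heading=north
t=3 turn(left) ⇒ x=3 y=8 heading=west
uniquely the one of 125 3-step routes that fits.

move(3), move(3), turn(left)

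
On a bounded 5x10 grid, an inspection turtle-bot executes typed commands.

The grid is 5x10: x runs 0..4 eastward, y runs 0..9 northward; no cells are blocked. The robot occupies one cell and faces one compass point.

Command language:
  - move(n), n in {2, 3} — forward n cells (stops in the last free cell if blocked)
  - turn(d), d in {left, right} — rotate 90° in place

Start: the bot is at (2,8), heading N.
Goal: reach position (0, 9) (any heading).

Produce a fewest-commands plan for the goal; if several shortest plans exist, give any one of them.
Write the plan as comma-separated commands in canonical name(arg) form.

move(2), turn(left), move(2)

t0: at (2,8), heading N
1. move(2) → at (2,9), heading N
2. turn(left) → at (2,9), heading W
3. move(2) → at (0,9), heading W
shorter routes all fall short; 3 is best.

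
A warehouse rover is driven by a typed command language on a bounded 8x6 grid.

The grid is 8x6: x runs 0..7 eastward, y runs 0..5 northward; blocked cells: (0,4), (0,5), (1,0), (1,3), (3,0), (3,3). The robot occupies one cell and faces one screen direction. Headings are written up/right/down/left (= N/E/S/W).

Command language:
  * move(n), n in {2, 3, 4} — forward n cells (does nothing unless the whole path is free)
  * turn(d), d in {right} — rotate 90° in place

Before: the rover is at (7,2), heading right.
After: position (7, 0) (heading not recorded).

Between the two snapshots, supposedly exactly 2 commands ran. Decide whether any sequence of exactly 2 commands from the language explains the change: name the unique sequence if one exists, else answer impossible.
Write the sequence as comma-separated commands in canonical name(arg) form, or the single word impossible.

key: order matters: swapping turn(right) and move(2) lands elsewhere
t0: at (7,2), heading right
1. turn(right) → at (7,2), heading down
2. move(2) → at (7,0), heading down
no other 2-command option fits: unique.

turn(right), move(2)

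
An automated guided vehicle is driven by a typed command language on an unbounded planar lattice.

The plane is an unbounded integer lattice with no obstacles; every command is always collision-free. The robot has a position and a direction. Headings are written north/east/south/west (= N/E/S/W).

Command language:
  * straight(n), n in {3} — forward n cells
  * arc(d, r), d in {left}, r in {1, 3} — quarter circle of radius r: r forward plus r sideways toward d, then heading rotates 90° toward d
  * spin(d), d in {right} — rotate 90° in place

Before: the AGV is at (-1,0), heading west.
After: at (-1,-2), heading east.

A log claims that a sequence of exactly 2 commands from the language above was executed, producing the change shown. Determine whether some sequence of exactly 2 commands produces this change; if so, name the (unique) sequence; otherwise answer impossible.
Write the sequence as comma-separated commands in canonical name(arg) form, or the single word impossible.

key: position moved to (-1,-2) AND the heading swung to E — translation plus rotation needed
t0: at (-1,0), heading west
[1] after arc(left, 1): at (-2,-1), heading south
[2] after arc(left, 1): at (-1,-2), heading east
uniquely the one of 16 2-step routes that fits.

arc(left, 1), arc(left, 1)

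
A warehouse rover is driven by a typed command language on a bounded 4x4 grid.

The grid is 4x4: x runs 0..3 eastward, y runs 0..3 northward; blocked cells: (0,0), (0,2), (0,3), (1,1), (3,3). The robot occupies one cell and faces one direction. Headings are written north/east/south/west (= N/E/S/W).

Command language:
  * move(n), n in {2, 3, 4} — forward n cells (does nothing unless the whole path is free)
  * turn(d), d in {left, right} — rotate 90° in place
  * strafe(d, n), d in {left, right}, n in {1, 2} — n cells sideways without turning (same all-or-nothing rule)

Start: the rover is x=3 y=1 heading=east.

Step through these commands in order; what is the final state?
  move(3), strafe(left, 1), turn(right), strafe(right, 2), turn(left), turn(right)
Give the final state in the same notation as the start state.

from: x=3 y=1 heading=east
1. move(3) → x=3 y=1 heading=east
2. strafe(left, 1) → x=3 y=2 heading=east
3. turn(right) → x=3 y=2 heading=south
4. strafe(right, 2) → x=1 y=2 heading=south
5. turn(left) → x=1 y=2 heading=east
6. turn(right) → x=1 y=2 heading=south

x=1 y=2 heading=south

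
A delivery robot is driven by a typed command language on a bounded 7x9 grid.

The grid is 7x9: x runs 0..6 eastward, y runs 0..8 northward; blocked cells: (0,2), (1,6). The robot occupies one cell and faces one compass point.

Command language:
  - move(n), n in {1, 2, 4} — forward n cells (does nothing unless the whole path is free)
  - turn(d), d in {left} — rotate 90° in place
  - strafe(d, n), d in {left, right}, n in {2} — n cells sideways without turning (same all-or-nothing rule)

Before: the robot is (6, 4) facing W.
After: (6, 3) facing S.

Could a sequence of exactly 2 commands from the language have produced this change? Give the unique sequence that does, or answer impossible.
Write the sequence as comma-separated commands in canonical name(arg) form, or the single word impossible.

turn(left), move(1)

key: cell and facing (now S) both changed — the 2 commands mix motion and turning
from: (6, 4) facing W
step 1 (turn(left)): (6, 4) facing S
step 2 (move(1)): (6, 3) facing S
uniquely the one of 36 2-step routes that fits.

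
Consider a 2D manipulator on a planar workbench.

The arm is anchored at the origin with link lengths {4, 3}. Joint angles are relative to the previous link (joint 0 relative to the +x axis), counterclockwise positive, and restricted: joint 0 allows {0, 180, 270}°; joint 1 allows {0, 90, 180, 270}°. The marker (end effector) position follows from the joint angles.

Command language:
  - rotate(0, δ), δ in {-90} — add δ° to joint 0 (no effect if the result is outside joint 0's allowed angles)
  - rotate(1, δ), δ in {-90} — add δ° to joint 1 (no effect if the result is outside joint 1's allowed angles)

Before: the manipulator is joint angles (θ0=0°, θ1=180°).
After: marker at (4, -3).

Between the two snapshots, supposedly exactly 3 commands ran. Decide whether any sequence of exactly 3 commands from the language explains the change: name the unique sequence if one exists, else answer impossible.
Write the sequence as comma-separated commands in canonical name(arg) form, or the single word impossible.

t0: joint angles (θ0=0°, θ1=180°)
[1] after rotate(1, -90): joint angles (θ0=0°, θ1=90°)
[2] after rotate(1, -90): joint angles (θ0=0°, θ1=0°)
[3] after rotate(1, -90): joint angles (θ0=0°, θ1=270°)
uniquely the one of 8 3-step routes that fits.

rotate(1, -90), rotate(1, -90), rotate(1, -90)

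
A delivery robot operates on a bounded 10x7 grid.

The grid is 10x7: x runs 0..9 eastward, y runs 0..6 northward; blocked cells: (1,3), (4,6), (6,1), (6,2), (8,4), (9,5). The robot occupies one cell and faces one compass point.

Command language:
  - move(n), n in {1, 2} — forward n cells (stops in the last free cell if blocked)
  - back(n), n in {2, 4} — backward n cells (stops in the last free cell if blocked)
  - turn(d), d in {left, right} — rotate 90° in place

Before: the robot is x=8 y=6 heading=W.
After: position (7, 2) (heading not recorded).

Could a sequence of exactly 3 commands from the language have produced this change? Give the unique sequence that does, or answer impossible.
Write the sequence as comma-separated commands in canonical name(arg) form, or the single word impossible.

key: order matters: swapping move(1) and back(4) lands elsewhere
from: x=8 y=6 heading=W
1. move(1) → x=7 y=6 heading=W
2. turn(right) → x=7 y=6 heading=N
3. back(4) → x=7 y=2 heading=N
uniquely the one of 216 3-step routes that fits.

move(1), turn(right), back(4)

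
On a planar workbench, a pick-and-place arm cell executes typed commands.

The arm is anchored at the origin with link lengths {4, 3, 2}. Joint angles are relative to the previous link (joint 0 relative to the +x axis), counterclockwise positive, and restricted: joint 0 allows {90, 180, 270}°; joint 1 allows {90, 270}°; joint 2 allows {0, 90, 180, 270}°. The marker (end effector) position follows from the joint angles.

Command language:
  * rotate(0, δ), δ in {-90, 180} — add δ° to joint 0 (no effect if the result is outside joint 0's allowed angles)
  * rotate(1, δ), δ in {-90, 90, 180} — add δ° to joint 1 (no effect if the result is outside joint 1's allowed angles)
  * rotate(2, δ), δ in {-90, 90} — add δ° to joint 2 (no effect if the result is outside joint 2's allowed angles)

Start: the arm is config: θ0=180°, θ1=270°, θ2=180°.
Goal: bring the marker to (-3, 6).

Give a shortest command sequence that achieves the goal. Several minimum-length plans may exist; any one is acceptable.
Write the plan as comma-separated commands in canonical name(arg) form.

t0: config: θ0=180°, θ1=270°, θ2=180°
step 1 (rotate(1, 180)): config: θ0=180°, θ1=90°, θ2=180°
step 2 (rotate(2, 90)): config: θ0=180°, θ1=90°, θ2=270°
step 3 (rotate(0, -90)): config: θ0=90°, θ1=90°, θ2=270°
minimal: 3 command(s), checked below 3.

rotate(1, 180), rotate(2, 90), rotate(0, -90)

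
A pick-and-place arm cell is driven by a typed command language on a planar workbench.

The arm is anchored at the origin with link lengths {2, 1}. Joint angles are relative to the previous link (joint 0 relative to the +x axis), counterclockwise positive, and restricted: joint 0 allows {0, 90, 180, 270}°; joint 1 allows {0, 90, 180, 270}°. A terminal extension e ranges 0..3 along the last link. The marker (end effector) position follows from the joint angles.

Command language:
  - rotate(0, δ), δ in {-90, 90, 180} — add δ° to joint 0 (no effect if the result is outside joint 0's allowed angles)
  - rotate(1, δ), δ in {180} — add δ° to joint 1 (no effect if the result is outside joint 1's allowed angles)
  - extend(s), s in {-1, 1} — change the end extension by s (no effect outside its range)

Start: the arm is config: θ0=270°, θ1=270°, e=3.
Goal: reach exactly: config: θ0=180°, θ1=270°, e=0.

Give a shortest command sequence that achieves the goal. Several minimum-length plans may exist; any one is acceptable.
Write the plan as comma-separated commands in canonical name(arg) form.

begin: config: θ0=270°, θ1=270°, e=3
[1] after extend(-1): config: θ0=270°, θ1=270°, e=2
[2] after extend(-1): config: θ0=270°, θ1=270°, e=1
[3] after extend(-1): config: θ0=270°, θ1=270°, e=0
[4] after rotate(0, -90): config: θ0=180°, θ1=270°, e=0
nothing shorter than 4 reaches the goal.

extend(-1), extend(-1), extend(-1), rotate(0, -90)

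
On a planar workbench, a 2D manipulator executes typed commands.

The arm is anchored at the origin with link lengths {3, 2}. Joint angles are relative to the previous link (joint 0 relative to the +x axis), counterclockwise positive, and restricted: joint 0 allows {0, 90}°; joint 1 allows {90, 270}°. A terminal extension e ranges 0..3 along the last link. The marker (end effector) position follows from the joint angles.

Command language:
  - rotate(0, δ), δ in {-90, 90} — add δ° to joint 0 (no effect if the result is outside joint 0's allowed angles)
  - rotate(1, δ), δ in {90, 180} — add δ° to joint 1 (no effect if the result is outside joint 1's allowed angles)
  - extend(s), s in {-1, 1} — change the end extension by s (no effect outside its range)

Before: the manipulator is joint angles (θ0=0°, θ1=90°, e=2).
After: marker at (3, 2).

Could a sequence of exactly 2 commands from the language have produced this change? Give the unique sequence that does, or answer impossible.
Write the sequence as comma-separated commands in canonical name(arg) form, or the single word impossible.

begin: joint angles (θ0=0°, θ1=90°, e=2)
step 1 (extend(-1)): joint angles (θ0=0°, θ1=90°, e=1)
step 2 (extend(-1)): joint angles (θ0=0°, θ1=90°, e=0)
no rival 2-sequence matches.

extend(-1), extend(-1)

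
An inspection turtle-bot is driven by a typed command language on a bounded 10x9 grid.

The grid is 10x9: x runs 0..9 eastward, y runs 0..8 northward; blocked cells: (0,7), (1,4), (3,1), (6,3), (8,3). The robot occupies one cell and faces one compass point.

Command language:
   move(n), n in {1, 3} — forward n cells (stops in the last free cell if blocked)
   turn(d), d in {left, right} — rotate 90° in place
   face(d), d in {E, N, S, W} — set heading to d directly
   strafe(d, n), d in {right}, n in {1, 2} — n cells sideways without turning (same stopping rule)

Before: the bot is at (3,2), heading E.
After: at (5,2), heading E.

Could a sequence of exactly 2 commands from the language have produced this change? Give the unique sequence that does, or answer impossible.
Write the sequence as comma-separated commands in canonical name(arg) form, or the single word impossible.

move(1), move(1)

key: still facing E at the end — nothing in the sequence rotates
from: at (3,2), heading E
step 1 (move(1)): at (4,2), heading E
step 2 (move(1)): at (5,2), heading E
no other 2-command option fits: unique.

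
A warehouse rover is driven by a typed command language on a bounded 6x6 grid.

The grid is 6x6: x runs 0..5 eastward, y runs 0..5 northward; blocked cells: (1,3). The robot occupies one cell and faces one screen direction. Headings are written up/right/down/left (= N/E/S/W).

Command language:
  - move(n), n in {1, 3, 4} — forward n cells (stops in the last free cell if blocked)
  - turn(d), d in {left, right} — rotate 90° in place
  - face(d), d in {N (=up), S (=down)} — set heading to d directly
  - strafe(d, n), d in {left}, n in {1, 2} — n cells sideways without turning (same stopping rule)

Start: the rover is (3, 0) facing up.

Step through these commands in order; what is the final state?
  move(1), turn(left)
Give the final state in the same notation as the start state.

from: (3, 0) facing up
step 1 (move(1)): (3, 1) facing up
step 2 (turn(left)): (3, 1) facing left

(3, 1) facing left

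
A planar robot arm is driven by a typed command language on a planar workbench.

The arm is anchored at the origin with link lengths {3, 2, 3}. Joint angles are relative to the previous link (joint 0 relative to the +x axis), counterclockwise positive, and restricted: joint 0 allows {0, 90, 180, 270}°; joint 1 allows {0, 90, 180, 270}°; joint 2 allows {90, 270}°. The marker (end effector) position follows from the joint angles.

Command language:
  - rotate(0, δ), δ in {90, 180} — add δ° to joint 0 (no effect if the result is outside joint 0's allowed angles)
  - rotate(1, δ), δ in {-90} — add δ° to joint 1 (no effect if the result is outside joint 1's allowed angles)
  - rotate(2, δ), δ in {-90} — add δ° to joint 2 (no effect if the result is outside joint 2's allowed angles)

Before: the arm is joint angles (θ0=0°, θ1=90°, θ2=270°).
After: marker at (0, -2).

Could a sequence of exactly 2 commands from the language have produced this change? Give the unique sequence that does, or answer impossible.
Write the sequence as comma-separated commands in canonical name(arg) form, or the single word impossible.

start: joint angles (θ0=0°, θ1=90°, θ2=270°)
step 1 (rotate(1, -90)): joint angles (θ0=0°, θ1=0°, θ2=270°)
step 2 (rotate(1, -90)): joint angles (θ0=0°, θ1=270°, θ2=270°)
all 16 alternatives checked — unique.

rotate(1, -90), rotate(1, -90)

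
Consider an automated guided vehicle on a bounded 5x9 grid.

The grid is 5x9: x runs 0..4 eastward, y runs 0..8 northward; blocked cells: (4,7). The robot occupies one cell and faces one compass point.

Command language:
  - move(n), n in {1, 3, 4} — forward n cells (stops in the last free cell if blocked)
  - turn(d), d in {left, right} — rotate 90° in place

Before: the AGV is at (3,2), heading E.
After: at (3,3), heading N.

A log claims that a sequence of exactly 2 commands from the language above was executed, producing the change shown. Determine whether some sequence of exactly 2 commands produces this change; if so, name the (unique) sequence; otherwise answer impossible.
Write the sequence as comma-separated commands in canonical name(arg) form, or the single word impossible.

turn(left), move(1)

key: cell and facing (now N) both changed — the 2 commands mix motion and turning
start: at (3,2), heading E
step 1 (turn(left)): at (3,2), heading N
step 2 (move(1)): at (3,3), heading N
no other 2-command option fits: unique.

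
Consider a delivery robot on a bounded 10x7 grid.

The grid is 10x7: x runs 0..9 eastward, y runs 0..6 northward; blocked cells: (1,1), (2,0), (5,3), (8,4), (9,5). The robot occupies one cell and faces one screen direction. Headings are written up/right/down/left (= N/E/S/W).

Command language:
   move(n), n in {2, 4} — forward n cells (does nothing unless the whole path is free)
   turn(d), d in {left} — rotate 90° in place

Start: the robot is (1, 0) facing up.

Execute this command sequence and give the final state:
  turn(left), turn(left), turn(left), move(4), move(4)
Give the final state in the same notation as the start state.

start: (1, 0) facing up
step 1 (turn(left)): (1, 0) facing left
step 2 (turn(left)): (1, 0) facing down
step 3 (turn(left)): (1, 0) facing right
step 4 (move(4)): (1, 0) facing right
step 5 (move(4)): (1, 0) facing right

(1, 0) facing right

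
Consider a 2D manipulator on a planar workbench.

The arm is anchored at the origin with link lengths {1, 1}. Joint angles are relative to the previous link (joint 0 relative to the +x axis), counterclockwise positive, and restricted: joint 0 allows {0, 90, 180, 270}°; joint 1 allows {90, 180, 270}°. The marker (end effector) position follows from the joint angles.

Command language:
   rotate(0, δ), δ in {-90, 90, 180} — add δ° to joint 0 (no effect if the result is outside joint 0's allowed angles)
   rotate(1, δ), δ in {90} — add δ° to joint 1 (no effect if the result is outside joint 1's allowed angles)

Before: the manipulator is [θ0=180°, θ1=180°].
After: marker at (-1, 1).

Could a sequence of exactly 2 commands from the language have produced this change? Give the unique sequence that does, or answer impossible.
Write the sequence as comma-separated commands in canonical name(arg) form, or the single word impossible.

rotate(1, 90), rotate(1, 90)

begin: [θ0=180°, θ1=180°]
step 1 (rotate(1, 90)): [θ0=180°, θ1=270°]
step 2 (rotate(1, 90)): [θ0=180°, θ1=270°]
no rival 2-sequence matches.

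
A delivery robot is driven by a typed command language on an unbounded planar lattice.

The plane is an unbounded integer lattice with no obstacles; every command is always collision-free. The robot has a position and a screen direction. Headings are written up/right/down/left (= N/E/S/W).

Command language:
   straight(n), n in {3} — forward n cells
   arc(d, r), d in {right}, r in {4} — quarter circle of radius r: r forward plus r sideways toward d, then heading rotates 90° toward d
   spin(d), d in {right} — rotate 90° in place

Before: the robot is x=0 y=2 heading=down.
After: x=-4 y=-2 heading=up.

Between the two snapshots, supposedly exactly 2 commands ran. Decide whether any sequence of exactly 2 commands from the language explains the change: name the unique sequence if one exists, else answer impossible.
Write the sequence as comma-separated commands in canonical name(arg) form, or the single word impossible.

arc(right, 4), spin(right)

key: running spin(right) before arc(right, 4) would end elsewhere — order is forced
t0: x=0 y=2 heading=down
t=1 arc(right, 4) ⇒ x=-4 y=-2 heading=left
t=2 spin(right) ⇒ x=-4 y=-2 heading=up
uniquely the one of 9 2-step routes that fits.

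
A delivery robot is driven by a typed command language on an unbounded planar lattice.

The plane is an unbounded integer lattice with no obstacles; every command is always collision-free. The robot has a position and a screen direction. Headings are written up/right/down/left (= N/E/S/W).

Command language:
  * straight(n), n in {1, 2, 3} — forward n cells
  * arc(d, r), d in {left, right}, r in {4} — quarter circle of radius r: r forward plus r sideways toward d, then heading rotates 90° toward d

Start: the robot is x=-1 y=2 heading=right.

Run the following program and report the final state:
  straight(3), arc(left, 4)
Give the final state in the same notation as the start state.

begin: x=-1 y=2 heading=right
1. straight(3) → x=2 y=2 heading=right
2. arc(left, 4) → x=6 y=6 heading=up

x=6 y=6 heading=up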